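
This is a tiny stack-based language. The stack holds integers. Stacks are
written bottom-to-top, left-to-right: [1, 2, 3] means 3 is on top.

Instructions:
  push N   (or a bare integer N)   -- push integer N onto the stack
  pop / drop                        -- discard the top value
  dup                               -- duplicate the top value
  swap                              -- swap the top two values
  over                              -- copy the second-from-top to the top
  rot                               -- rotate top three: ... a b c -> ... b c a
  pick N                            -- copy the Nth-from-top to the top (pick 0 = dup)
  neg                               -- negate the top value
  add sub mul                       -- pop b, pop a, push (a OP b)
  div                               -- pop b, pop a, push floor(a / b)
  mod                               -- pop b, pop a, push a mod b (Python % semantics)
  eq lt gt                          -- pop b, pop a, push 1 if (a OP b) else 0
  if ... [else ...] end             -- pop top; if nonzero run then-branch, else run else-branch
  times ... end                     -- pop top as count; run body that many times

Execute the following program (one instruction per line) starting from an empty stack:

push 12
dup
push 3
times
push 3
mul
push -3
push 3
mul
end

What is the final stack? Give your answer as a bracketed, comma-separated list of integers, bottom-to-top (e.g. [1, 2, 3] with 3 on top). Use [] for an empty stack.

Answer: [12, 36, -27, -27, -9]

Derivation:
After 'push 12': [12]
After 'dup': [12, 12]
After 'push 3': [12, 12, 3]
After 'times': [12, 12]
After 'push 3': [12, 12, 3]
After 'mul': [12, 36]
After 'push -3': [12, 36, -3]
After 'push 3': [12, 36, -3, 3]
After 'mul': [12, 36, -9]
After 'push 3': [12, 36, -9, 3]
After 'mul': [12, 36, -27]
After 'push -3': [12, 36, -27, -3]
After 'push 3': [12, 36, -27, -3, 3]
After 'mul': [12, 36, -27, -9]
After 'push 3': [12, 36, -27, -9, 3]
After 'mul': [12, 36, -27, -27]
After 'push -3': [12, 36, -27, -27, -3]
After 'push 3': [12, 36, -27, -27, -3, 3]
After 'mul': [12, 36, -27, -27, -9]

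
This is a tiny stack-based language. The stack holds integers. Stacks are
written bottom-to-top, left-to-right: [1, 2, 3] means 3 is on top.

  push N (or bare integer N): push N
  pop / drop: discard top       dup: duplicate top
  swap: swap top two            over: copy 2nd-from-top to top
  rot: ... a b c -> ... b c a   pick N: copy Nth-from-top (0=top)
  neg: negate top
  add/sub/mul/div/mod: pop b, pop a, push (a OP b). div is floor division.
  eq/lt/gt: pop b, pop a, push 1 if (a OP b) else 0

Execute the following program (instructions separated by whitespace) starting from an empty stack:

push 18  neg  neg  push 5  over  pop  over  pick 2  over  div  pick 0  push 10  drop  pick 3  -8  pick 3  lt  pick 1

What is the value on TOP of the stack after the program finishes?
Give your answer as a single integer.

After 'push 18': [18]
After 'neg': [-18]
After 'neg': [18]
After 'push 5': [18, 5]
After 'over': [18, 5, 18]
After 'pop': [18, 5]
After 'over': [18, 5, 18]
After 'pick 2': [18, 5, 18, 18]
After 'over': [18, 5, 18, 18, 18]
After 'div': [18, 5, 18, 1]
After 'pick 0': [18, 5, 18, 1, 1]
After 'push 10': [18, 5, 18, 1, 1, 10]
After 'drop': [18, 5, 18, 1, 1]
After 'pick 3': [18, 5, 18, 1, 1, 5]
After 'push -8': [18, 5, 18, 1, 1, 5, -8]
After 'pick 3': [18, 5, 18, 1, 1, 5, -8, 1]
After 'lt': [18, 5, 18, 1, 1, 5, 1]
After 'pick 1': [18, 5, 18, 1, 1, 5, 1, 5]

Answer: 5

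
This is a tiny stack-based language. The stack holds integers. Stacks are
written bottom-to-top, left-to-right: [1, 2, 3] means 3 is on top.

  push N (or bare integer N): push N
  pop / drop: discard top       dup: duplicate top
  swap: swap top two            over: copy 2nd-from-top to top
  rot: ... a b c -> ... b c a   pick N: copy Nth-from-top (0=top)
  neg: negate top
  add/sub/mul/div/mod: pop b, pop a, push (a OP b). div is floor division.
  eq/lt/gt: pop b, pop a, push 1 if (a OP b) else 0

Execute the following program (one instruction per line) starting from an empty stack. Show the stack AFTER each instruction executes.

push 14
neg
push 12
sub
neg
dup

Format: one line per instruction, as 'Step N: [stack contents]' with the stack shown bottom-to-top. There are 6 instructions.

Step 1: [14]
Step 2: [-14]
Step 3: [-14, 12]
Step 4: [-26]
Step 5: [26]
Step 6: [26, 26]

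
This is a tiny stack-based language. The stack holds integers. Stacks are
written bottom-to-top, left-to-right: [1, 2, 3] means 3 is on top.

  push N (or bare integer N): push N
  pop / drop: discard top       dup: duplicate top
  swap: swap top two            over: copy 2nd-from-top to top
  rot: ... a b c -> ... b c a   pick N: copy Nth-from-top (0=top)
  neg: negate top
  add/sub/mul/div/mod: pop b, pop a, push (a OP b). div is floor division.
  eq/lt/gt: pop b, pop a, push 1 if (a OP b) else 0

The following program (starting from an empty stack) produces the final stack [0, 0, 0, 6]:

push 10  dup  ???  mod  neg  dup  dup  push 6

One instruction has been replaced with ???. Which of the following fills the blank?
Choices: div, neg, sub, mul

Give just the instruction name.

Answer: neg

Derivation:
Stack before ???: [10, 10]
Stack after ???:  [10, -10]
Checking each choice:
  div: stack underflow (need 2, have 1)
  neg: MATCH
  sub: stack underflow (need 2, have 1)
  mul: stack underflow (need 2, have 1)


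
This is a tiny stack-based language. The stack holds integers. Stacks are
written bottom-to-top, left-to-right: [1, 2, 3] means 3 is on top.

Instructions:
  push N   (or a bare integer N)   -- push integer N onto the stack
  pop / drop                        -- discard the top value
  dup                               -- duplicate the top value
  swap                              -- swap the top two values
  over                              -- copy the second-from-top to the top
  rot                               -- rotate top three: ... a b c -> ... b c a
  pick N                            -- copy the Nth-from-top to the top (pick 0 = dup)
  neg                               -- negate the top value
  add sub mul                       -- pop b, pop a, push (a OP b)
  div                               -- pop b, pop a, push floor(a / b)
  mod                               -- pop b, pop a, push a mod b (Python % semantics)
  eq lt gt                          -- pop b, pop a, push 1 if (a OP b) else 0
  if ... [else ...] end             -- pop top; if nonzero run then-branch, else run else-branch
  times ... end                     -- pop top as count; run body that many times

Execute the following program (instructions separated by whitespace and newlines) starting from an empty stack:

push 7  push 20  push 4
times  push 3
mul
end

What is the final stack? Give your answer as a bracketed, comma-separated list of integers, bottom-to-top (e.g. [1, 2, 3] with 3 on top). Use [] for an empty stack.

After 'push 7': [7]
After 'push 20': [7, 20]
After 'push 4': [7, 20, 4]
After 'times': [7, 20]
After 'push 3': [7, 20, 3]
After 'mul': [7, 60]
After 'push 3': [7, 60, 3]
After 'mul': [7, 180]
After 'push 3': [7, 180, 3]
After 'mul': [7, 540]
After 'push 3': [7, 540, 3]
After 'mul': [7, 1620]

Answer: [7, 1620]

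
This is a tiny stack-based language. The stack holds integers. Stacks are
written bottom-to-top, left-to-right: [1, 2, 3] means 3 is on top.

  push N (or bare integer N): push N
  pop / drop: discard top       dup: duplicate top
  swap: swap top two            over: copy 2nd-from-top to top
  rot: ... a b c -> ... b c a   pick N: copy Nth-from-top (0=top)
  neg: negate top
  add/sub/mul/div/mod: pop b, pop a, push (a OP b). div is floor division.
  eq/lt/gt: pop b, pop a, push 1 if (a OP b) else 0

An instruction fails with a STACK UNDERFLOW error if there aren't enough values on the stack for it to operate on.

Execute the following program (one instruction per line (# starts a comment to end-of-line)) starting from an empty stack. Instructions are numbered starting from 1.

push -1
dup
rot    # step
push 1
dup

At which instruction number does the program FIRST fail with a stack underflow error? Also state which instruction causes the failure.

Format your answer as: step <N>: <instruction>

Step 1 ('push -1'): stack = [-1], depth = 1
Step 2 ('dup'): stack = [-1, -1], depth = 2
Step 3 ('rot'): needs 3 value(s) but depth is 2 — STACK UNDERFLOW

Answer: step 3: rot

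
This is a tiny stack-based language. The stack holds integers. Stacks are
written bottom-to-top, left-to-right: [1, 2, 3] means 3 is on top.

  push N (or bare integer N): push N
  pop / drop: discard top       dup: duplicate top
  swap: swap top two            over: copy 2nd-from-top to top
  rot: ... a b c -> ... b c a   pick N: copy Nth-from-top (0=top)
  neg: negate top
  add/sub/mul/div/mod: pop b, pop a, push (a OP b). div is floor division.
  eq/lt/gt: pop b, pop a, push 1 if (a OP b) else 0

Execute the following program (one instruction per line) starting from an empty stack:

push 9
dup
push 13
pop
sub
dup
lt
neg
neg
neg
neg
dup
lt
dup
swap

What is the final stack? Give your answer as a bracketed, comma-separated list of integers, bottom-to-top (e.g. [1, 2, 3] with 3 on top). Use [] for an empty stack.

Answer: [0, 0]

Derivation:
After 'push 9': [9]
After 'dup': [9, 9]
After 'push 13': [9, 9, 13]
After 'pop': [9, 9]
After 'sub': [0]
After 'dup': [0, 0]
After 'lt': [0]
After 'neg': [0]
After 'neg': [0]
After 'neg': [0]
After 'neg': [0]
After 'dup': [0, 0]
After 'lt': [0]
After 'dup': [0, 0]
After 'swap': [0, 0]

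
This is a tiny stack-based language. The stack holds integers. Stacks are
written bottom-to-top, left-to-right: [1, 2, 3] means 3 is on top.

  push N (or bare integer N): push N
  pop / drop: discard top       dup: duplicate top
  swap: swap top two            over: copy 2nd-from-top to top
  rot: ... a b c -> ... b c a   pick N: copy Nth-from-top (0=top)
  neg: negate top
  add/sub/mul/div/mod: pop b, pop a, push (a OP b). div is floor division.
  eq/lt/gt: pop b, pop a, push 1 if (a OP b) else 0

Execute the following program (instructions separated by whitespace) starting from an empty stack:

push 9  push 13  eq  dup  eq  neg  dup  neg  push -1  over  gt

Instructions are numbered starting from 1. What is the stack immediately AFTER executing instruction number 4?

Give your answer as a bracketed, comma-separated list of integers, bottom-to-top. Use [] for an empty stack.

Step 1 ('push 9'): [9]
Step 2 ('push 13'): [9, 13]
Step 3 ('eq'): [0]
Step 4 ('dup'): [0, 0]

Answer: [0, 0]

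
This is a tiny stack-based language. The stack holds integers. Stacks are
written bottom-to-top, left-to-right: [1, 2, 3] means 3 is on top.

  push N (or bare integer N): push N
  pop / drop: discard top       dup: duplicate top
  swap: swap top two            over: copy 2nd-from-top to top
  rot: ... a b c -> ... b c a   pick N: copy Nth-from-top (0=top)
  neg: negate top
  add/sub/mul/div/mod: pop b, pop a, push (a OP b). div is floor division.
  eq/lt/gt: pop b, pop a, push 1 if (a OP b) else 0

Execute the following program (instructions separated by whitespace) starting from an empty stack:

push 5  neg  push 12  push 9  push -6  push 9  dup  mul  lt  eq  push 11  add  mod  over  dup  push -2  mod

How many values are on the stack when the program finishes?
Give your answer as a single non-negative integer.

Answer: 4

Derivation:
After 'push 5': stack = [5] (depth 1)
After 'neg': stack = [-5] (depth 1)
After 'push 12': stack = [-5, 12] (depth 2)
After 'push 9': stack = [-5, 12, 9] (depth 3)
After 'push -6': stack = [-5, 12, 9, -6] (depth 4)
After 'push 9': stack = [-5, 12, 9, -6, 9] (depth 5)
After 'dup': stack = [-5, 12, 9, -6, 9, 9] (depth 6)
After 'mul': stack = [-5, 12, 9, -6, 81] (depth 5)
After 'lt': stack = [-5, 12, 9, 1] (depth 4)
After 'eq': stack = [-5, 12, 0] (depth 3)
After 'push 11': stack = [-5, 12, 0, 11] (depth 4)
After 'add': stack = [-5, 12, 11] (depth 3)
After 'mod': stack = [-5, 1] (depth 2)
After 'over': stack = [-5, 1, -5] (depth 3)
After 'dup': stack = [-5, 1, -5, -5] (depth 4)
After 'push -2': stack = [-5, 1, -5, -5, -2] (depth 5)
After 'mod': stack = [-5, 1, -5, -1] (depth 4)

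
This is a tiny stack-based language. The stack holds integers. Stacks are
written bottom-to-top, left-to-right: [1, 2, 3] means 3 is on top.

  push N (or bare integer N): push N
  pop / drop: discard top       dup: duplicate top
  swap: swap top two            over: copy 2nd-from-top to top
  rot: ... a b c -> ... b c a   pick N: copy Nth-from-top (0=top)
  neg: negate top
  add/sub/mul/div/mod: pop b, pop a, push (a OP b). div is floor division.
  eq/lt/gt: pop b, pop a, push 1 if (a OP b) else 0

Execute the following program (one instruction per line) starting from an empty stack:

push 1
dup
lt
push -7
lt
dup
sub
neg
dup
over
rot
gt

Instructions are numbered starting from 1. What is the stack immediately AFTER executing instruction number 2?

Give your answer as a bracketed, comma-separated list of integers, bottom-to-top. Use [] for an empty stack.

Answer: [1, 1]

Derivation:
Step 1 ('push 1'): [1]
Step 2 ('dup'): [1, 1]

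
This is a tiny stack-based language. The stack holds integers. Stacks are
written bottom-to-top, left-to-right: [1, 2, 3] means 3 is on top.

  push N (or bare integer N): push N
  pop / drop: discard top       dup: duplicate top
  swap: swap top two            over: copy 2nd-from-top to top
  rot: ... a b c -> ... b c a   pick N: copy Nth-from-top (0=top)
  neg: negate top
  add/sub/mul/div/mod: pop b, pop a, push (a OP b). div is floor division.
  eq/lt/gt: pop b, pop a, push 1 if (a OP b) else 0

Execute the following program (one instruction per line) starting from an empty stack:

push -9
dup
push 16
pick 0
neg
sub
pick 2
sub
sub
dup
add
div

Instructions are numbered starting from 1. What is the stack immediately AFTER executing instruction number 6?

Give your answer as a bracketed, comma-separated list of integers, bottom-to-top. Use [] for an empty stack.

Answer: [-9, -9, 32]

Derivation:
Step 1 ('push -9'): [-9]
Step 2 ('dup'): [-9, -9]
Step 3 ('push 16'): [-9, -9, 16]
Step 4 ('pick 0'): [-9, -9, 16, 16]
Step 5 ('neg'): [-9, -9, 16, -16]
Step 6 ('sub'): [-9, -9, 32]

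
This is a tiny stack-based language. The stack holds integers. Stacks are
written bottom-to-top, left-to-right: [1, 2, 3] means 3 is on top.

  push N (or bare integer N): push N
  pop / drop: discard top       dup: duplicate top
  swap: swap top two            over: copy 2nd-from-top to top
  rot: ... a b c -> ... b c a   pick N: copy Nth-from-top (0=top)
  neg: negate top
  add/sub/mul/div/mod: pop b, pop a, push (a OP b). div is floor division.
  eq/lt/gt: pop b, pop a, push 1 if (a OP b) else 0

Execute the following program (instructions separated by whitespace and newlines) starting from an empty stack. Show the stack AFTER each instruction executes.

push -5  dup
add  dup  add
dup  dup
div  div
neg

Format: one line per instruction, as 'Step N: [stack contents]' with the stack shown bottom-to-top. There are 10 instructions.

Step 1: [-5]
Step 2: [-5, -5]
Step 3: [-10]
Step 4: [-10, -10]
Step 5: [-20]
Step 6: [-20, -20]
Step 7: [-20, -20, -20]
Step 8: [-20, 1]
Step 9: [-20]
Step 10: [20]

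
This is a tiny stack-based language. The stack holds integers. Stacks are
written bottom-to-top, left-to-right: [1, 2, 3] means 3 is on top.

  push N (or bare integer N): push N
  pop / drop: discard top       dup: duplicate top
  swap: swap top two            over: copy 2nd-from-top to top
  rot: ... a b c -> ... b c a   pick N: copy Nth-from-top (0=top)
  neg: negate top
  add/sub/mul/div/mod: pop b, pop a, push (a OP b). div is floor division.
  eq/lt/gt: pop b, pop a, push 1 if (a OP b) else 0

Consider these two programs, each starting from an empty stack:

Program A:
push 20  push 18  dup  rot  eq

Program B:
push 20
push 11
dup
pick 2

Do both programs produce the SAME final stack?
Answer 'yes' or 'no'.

Answer: no

Derivation:
Program A trace:
  After 'push 20': [20]
  After 'push 18': [20, 18]
  After 'dup': [20, 18, 18]
  After 'rot': [18, 18, 20]
  After 'eq': [18, 0]
Program A final stack: [18, 0]

Program B trace:
  After 'push 20': [20]
  After 'push 11': [20, 11]
  After 'dup': [20, 11, 11]
  After 'pick 2': [20, 11, 11, 20]
Program B final stack: [20, 11, 11, 20]
Same: no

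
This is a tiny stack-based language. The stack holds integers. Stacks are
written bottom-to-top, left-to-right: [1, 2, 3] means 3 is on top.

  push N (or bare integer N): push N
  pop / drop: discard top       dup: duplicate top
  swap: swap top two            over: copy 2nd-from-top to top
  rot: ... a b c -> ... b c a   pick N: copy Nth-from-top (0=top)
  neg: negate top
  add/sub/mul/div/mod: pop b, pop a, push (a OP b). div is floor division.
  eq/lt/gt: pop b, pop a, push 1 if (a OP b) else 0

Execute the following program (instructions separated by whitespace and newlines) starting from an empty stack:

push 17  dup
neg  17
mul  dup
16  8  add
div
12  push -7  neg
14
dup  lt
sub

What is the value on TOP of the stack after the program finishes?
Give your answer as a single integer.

Answer: 7

Derivation:
After 'push 17': [17]
After 'dup': [17, 17]
After 'neg': [17, -17]
After 'push 17': [17, -17, 17]
After 'mul': [17, -289]
After 'dup': [17, -289, -289]
After 'push 16': [17, -289, -289, 16]
After 'push 8': [17, -289, -289, 16, 8]
After 'add': [17, -289, -289, 24]
After 'div': [17, -289, -13]
After 'push 12': [17, -289, -13, 12]
After 'push -7': [17, -289, -13, 12, -7]
After 'neg': [17, -289, -13, 12, 7]
After 'push 14': [17, -289, -13, 12, 7, 14]
After 'dup': [17, -289, -13, 12, 7, 14, 14]
After 'lt': [17, -289, -13, 12, 7, 0]
After 'sub': [17, -289, -13, 12, 7]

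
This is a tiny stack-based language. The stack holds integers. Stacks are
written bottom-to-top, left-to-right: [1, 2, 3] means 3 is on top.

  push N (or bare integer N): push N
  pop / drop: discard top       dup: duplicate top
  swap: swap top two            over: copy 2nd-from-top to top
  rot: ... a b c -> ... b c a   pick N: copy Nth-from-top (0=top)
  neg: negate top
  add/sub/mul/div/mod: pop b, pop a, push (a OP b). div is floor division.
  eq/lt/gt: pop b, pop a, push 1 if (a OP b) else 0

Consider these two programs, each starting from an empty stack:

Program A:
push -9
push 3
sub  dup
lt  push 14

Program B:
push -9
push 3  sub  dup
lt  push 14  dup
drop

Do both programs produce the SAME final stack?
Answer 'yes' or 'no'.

Answer: yes

Derivation:
Program A trace:
  After 'push -9': [-9]
  After 'push 3': [-9, 3]
  After 'sub': [-12]
  After 'dup': [-12, -12]
  After 'lt': [0]
  After 'push 14': [0, 14]
Program A final stack: [0, 14]

Program B trace:
  After 'push -9': [-9]
  After 'push 3': [-9, 3]
  After 'sub': [-12]
  After 'dup': [-12, -12]
  After 'lt': [0]
  After 'push 14': [0, 14]
  After 'dup': [0, 14, 14]
  After 'drop': [0, 14]
Program B final stack: [0, 14]
Same: yes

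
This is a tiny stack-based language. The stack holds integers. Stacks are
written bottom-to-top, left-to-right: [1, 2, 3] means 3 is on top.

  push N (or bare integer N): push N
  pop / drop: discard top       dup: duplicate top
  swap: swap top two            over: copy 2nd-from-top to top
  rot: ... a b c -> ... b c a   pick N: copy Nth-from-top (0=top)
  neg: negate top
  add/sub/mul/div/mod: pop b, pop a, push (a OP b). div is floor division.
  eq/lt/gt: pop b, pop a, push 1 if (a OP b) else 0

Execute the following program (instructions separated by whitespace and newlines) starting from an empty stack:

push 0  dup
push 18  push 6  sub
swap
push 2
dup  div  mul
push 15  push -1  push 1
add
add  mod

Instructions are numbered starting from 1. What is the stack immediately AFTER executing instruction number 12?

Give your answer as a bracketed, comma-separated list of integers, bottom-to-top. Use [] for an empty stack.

Answer: [0, 12, 0, 15, -1]

Derivation:
Step 1 ('push 0'): [0]
Step 2 ('dup'): [0, 0]
Step 3 ('push 18'): [0, 0, 18]
Step 4 ('push 6'): [0, 0, 18, 6]
Step 5 ('sub'): [0, 0, 12]
Step 6 ('swap'): [0, 12, 0]
Step 7 ('push 2'): [0, 12, 0, 2]
Step 8 ('dup'): [0, 12, 0, 2, 2]
Step 9 ('div'): [0, 12, 0, 1]
Step 10 ('mul'): [0, 12, 0]
Step 11 ('push 15'): [0, 12, 0, 15]
Step 12 ('push -1'): [0, 12, 0, 15, -1]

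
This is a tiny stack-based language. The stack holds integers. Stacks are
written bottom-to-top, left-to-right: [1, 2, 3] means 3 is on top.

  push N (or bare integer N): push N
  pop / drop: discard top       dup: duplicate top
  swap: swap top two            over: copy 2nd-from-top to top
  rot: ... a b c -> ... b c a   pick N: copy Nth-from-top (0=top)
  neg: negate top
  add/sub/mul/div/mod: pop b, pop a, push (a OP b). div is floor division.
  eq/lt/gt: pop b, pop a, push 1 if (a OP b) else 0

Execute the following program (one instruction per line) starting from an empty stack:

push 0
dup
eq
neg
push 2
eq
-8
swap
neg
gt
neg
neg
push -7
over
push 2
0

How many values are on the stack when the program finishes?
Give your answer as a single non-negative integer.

After 'push 0': stack = [0] (depth 1)
After 'dup': stack = [0, 0] (depth 2)
After 'eq': stack = [1] (depth 1)
After 'neg': stack = [-1] (depth 1)
After 'push 2': stack = [-1, 2] (depth 2)
After 'eq': stack = [0] (depth 1)
After 'push -8': stack = [0, -8] (depth 2)
After 'swap': stack = [-8, 0] (depth 2)
After 'neg': stack = [-8, 0] (depth 2)
After 'gt': stack = [0] (depth 1)
After 'neg': stack = [0] (depth 1)
After 'neg': stack = [0] (depth 1)
After 'push -7': stack = [0, -7] (depth 2)
After 'over': stack = [0, -7, 0] (depth 3)
After 'push 2': stack = [0, -7, 0, 2] (depth 4)
After 'push 0': stack = [0, -7, 0, 2, 0] (depth 5)

Answer: 5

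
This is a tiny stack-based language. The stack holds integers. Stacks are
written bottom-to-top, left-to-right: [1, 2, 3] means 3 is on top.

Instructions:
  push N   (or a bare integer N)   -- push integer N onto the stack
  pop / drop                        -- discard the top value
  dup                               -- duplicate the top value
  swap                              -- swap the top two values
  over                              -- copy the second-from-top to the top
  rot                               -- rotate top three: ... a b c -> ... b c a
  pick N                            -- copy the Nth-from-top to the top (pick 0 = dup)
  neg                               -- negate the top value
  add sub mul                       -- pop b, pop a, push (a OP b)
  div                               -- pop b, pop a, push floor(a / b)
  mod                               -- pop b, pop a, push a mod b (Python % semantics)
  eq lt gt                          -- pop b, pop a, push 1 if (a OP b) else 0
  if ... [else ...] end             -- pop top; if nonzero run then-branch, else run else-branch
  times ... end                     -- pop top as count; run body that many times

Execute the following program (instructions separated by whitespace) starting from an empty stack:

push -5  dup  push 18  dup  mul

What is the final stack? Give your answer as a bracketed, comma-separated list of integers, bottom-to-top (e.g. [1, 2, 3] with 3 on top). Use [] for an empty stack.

Answer: [-5, -5, 324]

Derivation:
After 'push -5': [-5]
After 'dup': [-5, -5]
After 'push 18': [-5, -5, 18]
After 'dup': [-5, -5, 18, 18]
After 'mul': [-5, -5, 324]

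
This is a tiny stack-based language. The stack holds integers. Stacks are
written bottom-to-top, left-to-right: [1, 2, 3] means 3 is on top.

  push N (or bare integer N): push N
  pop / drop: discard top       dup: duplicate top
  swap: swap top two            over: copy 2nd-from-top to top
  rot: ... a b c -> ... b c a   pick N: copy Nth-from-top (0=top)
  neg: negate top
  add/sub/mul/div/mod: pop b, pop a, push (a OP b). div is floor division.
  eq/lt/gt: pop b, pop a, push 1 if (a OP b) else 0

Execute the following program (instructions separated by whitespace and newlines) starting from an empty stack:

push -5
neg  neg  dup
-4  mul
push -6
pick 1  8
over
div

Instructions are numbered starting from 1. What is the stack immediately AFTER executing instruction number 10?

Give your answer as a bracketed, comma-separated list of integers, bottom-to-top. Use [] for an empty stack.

Answer: [-5, 20, -6, 20, 8, 20]

Derivation:
Step 1 ('push -5'): [-5]
Step 2 ('neg'): [5]
Step 3 ('neg'): [-5]
Step 4 ('dup'): [-5, -5]
Step 5 ('-4'): [-5, -5, -4]
Step 6 ('mul'): [-5, 20]
Step 7 ('push -6'): [-5, 20, -6]
Step 8 ('pick 1'): [-5, 20, -6, 20]
Step 9 ('8'): [-5, 20, -6, 20, 8]
Step 10 ('over'): [-5, 20, -6, 20, 8, 20]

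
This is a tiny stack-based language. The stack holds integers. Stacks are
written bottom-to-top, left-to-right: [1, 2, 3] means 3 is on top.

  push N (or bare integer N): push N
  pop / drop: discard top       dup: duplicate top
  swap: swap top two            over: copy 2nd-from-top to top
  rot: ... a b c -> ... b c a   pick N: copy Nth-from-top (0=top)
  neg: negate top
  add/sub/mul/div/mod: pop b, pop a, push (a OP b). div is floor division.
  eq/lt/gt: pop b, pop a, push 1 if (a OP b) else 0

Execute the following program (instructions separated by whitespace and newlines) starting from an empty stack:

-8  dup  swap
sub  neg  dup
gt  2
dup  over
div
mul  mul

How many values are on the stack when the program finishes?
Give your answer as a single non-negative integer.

After 'push -8': stack = [-8] (depth 1)
After 'dup': stack = [-8, -8] (depth 2)
After 'swap': stack = [-8, -8] (depth 2)
After 'sub': stack = [0] (depth 1)
After 'neg': stack = [0] (depth 1)
After 'dup': stack = [0, 0] (depth 2)
After 'gt': stack = [0] (depth 1)
After 'push 2': stack = [0, 2] (depth 2)
After 'dup': stack = [0, 2, 2] (depth 3)
After 'over': stack = [0, 2, 2, 2] (depth 4)
After 'div': stack = [0, 2, 1] (depth 3)
After 'mul': stack = [0, 2] (depth 2)
After 'mul': stack = [0] (depth 1)

Answer: 1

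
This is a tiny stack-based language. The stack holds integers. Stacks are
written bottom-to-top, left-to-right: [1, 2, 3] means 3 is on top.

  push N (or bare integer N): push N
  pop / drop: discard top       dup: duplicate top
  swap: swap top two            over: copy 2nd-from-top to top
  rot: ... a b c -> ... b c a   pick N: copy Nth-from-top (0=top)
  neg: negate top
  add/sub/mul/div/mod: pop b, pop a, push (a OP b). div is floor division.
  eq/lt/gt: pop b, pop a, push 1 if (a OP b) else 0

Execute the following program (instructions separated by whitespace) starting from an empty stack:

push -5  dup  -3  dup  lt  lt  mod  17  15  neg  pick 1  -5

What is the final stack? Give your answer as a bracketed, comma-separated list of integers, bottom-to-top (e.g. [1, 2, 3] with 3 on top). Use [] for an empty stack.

After 'push -5': [-5]
After 'dup': [-5, -5]
After 'push -3': [-5, -5, -3]
After 'dup': [-5, -5, -3, -3]
After 'lt': [-5, -5, 0]
After 'lt': [-5, 1]
After 'mod': [0]
After 'push 17': [0, 17]
After 'push 15': [0, 17, 15]
After 'neg': [0, 17, -15]
After 'pick 1': [0, 17, -15, 17]
After 'push -5': [0, 17, -15, 17, -5]

Answer: [0, 17, -15, 17, -5]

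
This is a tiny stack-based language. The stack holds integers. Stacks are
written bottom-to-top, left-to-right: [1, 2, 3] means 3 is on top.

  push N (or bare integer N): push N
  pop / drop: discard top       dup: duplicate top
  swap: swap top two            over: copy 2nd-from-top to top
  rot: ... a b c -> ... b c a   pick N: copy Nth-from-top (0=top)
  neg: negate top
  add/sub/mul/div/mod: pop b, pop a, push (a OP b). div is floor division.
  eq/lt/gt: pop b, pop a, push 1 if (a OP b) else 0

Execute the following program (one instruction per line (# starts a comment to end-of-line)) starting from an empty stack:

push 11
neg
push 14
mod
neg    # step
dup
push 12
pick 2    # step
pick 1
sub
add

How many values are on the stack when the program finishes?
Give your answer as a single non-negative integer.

After 'push 11': stack = [11] (depth 1)
After 'neg': stack = [-11] (depth 1)
After 'push 14': stack = [-11, 14] (depth 2)
After 'mod': stack = [3] (depth 1)
After 'neg': stack = [-3] (depth 1)
After 'dup': stack = [-3, -3] (depth 2)
After 'push 12': stack = [-3, -3, 12] (depth 3)
After 'pick 2': stack = [-3, -3, 12, -3] (depth 4)
After 'pick 1': stack = [-3, -3, 12, -3, 12] (depth 5)
After 'sub': stack = [-3, -3, 12, -15] (depth 4)
After 'add': stack = [-3, -3, -3] (depth 3)

Answer: 3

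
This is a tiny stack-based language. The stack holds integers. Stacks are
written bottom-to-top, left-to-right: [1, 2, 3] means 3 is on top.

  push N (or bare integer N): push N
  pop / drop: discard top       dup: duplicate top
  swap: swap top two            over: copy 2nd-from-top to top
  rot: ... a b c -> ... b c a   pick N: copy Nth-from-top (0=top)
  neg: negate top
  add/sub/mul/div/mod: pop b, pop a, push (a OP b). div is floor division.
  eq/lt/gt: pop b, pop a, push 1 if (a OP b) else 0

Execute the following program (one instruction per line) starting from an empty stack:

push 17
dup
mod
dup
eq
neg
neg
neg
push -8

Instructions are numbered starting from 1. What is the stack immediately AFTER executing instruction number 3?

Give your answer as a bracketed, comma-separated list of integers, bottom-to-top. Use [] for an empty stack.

Step 1 ('push 17'): [17]
Step 2 ('dup'): [17, 17]
Step 3 ('mod'): [0]

Answer: [0]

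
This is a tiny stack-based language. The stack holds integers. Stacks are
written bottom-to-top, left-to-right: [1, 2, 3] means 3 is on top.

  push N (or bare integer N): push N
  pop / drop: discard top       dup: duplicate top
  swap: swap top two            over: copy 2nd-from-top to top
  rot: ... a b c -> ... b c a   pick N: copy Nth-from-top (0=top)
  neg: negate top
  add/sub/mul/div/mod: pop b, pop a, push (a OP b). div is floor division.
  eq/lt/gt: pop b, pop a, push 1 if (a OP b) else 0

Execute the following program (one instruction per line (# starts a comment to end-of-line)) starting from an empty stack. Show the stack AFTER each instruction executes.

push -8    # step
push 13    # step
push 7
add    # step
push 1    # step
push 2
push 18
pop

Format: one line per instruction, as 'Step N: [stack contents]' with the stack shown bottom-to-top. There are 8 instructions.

Step 1: [-8]
Step 2: [-8, 13]
Step 3: [-8, 13, 7]
Step 4: [-8, 20]
Step 5: [-8, 20, 1]
Step 6: [-8, 20, 1, 2]
Step 7: [-8, 20, 1, 2, 18]
Step 8: [-8, 20, 1, 2]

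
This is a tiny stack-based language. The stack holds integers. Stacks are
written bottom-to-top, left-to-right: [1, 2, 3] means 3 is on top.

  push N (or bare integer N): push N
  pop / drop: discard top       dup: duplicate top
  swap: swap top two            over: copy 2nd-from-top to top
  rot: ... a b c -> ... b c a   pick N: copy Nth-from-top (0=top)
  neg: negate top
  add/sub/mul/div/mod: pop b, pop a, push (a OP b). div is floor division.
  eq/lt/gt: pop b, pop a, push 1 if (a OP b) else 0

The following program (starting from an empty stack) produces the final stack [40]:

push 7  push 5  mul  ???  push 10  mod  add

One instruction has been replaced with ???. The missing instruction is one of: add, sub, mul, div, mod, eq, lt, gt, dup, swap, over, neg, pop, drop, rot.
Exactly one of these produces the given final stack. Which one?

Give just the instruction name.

Stack before ???: [35]
Stack after ???:  [35, 35]
The instruction that transforms [35] -> [35, 35] is: dup

Answer: dup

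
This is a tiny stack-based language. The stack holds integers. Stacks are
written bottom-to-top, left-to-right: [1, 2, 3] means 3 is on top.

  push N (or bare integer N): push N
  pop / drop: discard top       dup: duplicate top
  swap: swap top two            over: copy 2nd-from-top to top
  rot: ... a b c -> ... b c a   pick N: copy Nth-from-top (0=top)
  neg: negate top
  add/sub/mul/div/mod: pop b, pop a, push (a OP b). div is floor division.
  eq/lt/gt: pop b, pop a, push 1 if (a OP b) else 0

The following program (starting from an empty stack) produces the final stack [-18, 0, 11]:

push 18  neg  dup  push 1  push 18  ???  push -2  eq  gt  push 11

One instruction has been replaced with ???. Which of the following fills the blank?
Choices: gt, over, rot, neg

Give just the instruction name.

Answer: gt

Derivation:
Stack before ???: [-18, -18, 1, 18]
Stack after ???:  [-18, -18, 0]
Checking each choice:
  gt: MATCH
  over: produces [-18, -18, 1, 1, 11]
  rot: produces [-18, 1, 1, 11]
  neg: produces [-18, -18, 1, 11]


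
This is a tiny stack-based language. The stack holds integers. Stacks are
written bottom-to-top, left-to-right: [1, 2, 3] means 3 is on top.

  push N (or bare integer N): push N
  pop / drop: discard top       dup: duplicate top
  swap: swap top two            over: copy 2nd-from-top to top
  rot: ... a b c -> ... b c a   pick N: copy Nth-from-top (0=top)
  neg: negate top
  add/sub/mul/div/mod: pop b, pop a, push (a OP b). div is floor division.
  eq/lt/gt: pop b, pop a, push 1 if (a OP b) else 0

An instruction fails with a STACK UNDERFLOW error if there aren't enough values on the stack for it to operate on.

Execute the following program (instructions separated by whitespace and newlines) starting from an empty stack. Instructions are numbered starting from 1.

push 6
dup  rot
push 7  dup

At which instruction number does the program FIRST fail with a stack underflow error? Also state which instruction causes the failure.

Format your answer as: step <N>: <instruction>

Step 1 ('push 6'): stack = [6], depth = 1
Step 2 ('dup'): stack = [6, 6], depth = 2
Step 3 ('rot'): needs 3 value(s) but depth is 2 — STACK UNDERFLOW

Answer: step 3: rot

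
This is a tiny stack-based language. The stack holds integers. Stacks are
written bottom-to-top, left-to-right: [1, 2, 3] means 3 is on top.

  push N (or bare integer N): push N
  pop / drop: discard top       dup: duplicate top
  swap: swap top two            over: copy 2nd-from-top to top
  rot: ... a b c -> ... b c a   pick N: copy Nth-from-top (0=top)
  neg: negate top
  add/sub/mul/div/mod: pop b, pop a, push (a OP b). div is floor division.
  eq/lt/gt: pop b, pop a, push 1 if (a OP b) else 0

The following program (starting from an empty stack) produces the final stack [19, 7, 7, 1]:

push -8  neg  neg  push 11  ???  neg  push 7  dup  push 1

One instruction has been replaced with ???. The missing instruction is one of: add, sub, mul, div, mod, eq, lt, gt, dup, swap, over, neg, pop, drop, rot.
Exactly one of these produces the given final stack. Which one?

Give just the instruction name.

Answer: sub

Derivation:
Stack before ???: [-8, 11]
Stack after ???:  [-19]
The instruction that transforms [-8, 11] -> [-19] is: sub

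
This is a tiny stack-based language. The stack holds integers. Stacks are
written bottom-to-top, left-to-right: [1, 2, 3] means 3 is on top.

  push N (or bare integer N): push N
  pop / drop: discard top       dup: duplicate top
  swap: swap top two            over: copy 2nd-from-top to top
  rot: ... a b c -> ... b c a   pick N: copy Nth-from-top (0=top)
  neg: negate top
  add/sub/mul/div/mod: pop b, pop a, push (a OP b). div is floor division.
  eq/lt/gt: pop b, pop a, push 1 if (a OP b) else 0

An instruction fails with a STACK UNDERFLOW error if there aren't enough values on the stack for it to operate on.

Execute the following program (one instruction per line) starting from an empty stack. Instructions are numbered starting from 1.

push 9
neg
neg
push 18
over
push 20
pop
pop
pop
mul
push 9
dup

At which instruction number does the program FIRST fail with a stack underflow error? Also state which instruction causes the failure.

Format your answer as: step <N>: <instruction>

Answer: step 10: mul

Derivation:
Step 1 ('push 9'): stack = [9], depth = 1
Step 2 ('neg'): stack = [-9], depth = 1
Step 3 ('neg'): stack = [9], depth = 1
Step 4 ('push 18'): stack = [9, 18], depth = 2
Step 5 ('over'): stack = [9, 18, 9], depth = 3
Step 6 ('push 20'): stack = [9, 18, 9, 20], depth = 4
Step 7 ('pop'): stack = [9, 18, 9], depth = 3
Step 8 ('pop'): stack = [9, 18], depth = 2
Step 9 ('pop'): stack = [9], depth = 1
Step 10 ('mul'): needs 2 value(s) but depth is 1 — STACK UNDERFLOW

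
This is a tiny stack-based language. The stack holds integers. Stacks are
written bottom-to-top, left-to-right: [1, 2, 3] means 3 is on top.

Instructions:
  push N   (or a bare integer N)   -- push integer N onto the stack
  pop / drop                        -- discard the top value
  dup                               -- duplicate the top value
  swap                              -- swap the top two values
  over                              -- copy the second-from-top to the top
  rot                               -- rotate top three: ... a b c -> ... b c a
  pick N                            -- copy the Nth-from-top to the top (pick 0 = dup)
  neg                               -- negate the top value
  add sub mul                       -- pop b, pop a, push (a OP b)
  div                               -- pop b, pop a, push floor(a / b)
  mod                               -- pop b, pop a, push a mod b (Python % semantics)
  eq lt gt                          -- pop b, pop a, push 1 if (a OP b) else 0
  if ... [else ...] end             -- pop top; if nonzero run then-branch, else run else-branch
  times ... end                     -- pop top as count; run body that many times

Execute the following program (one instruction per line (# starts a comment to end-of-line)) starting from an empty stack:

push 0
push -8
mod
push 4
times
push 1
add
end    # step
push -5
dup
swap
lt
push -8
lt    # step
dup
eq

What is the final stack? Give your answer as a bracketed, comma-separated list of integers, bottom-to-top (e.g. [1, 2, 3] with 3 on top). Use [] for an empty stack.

After 'push 0': [0]
After 'push -8': [0, -8]
After 'mod': [0]
After 'push 4': [0, 4]
After 'times': [0]
After 'push 1': [0, 1]
After 'add': [1]
After 'push 1': [1, 1]
After 'add': [2]
After 'push 1': [2, 1]
After 'add': [3]
After 'push 1': [3, 1]
After 'add': [4]
After 'push -5': [4, -5]
After 'dup': [4, -5, -5]
After 'swap': [4, -5, -5]
After 'lt': [4, 0]
After 'push -8': [4, 0, -8]
After 'lt': [4, 0]
After 'dup': [4, 0, 0]
After 'eq': [4, 1]

Answer: [4, 1]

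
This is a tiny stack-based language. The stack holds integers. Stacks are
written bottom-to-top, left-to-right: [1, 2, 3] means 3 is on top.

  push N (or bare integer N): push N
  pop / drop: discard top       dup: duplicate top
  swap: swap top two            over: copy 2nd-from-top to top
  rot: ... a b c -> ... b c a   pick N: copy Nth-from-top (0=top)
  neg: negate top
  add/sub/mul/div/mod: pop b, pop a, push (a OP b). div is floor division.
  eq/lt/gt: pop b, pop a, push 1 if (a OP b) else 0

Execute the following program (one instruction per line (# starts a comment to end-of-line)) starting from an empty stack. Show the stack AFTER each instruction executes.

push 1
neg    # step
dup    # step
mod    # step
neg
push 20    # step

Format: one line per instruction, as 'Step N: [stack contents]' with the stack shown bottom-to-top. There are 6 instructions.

Step 1: [1]
Step 2: [-1]
Step 3: [-1, -1]
Step 4: [0]
Step 5: [0]
Step 6: [0, 20]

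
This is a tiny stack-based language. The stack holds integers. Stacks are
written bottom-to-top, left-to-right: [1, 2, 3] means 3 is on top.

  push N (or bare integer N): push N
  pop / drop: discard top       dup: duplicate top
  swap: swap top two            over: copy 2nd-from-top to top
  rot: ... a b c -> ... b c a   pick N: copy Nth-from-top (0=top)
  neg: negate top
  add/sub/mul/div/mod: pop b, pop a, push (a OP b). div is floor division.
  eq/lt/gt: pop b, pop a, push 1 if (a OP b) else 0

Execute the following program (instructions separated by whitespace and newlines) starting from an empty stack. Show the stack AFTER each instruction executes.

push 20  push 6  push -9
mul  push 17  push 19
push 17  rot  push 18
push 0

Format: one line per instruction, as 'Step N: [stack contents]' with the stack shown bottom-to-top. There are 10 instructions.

Step 1: [20]
Step 2: [20, 6]
Step 3: [20, 6, -9]
Step 4: [20, -54]
Step 5: [20, -54, 17]
Step 6: [20, -54, 17, 19]
Step 7: [20, -54, 17, 19, 17]
Step 8: [20, -54, 19, 17, 17]
Step 9: [20, -54, 19, 17, 17, 18]
Step 10: [20, -54, 19, 17, 17, 18, 0]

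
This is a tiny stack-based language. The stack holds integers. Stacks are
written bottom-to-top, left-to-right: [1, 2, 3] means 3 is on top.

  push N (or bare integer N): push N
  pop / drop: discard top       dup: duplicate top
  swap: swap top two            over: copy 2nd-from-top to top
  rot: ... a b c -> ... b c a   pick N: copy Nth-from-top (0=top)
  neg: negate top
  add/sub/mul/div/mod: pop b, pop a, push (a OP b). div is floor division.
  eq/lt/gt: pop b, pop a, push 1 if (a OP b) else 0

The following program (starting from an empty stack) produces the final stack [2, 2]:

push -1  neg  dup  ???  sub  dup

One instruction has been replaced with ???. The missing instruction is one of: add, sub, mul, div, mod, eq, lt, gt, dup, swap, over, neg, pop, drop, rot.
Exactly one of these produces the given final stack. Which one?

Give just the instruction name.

Stack before ???: [1, 1]
Stack after ???:  [1, -1]
The instruction that transforms [1, 1] -> [1, -1] is: neg

Answer: neg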